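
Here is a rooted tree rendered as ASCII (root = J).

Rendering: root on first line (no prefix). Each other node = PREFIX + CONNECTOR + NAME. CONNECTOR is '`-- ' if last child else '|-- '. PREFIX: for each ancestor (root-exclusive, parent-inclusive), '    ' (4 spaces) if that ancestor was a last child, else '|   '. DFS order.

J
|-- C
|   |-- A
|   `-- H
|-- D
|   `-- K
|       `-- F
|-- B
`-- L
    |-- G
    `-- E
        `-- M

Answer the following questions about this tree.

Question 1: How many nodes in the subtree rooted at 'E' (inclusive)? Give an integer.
Answer: 2

Derivation:
Subtree rooted at E contains: E, M
Count = 2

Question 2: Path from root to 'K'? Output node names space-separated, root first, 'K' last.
Answer: J D K

Derivation:
Walk down from root: J -> D -> K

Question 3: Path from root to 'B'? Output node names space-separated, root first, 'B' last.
Walk down from root: J -> B

Answer: J B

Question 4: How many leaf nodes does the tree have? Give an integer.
Leaves (nodes with no children): A, B, F, G, H, M

Answer: 6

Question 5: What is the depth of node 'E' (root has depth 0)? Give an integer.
Path from root to E: J -> L -> E
Depth = number of edges = 2

Answer: 2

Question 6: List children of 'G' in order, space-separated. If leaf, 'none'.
Node G's children (from adjacency): (leaf)

Answer: none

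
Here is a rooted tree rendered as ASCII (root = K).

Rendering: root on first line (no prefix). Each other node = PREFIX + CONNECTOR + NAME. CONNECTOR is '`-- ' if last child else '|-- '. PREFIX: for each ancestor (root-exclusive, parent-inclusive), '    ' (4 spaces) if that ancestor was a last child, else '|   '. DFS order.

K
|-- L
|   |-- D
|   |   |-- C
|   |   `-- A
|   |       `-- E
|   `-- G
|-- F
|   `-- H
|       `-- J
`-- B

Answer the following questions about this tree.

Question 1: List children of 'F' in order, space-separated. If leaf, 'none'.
Answer: H

Derivation:
Node F's children (from adjacency): H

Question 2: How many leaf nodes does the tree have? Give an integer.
Answer: 5

Derivation:
Leaves (nodes with no children): B, C, E, G, J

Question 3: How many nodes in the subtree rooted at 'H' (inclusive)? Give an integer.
Answer: 2

Derivation:
Subtree rooted at H contains: H, J
Count = 2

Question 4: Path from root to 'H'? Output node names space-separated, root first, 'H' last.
Answer: K F H

Derivation:
Walk down from root: K -> F -> H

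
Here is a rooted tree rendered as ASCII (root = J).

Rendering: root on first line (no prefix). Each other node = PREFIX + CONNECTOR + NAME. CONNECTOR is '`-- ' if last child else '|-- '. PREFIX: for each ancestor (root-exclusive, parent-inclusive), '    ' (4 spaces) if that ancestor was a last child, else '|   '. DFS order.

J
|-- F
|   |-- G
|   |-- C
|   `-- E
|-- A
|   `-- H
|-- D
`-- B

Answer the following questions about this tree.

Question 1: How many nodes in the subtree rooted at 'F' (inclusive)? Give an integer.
Answer: 4

Derivation:
Subtree rooted at F contains: C, E, F, G
Count = 4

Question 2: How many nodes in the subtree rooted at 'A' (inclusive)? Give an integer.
Subtree rooted at A contains: A, H
Count = 2

Answer: 2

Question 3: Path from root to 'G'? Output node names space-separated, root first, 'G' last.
Answer: J F G

Derivation:
Walk down from root: J -> F -> G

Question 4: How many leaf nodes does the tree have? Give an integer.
Leaves (nodes with no children): B, C, D, E, G, H

Answer: 6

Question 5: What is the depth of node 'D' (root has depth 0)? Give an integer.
Path from root to D: J -> D
Depth = number of edges = 1

Answer: 1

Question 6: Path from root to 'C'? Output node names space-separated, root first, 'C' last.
Walk down from root: J -> F -> C

Answer: J F C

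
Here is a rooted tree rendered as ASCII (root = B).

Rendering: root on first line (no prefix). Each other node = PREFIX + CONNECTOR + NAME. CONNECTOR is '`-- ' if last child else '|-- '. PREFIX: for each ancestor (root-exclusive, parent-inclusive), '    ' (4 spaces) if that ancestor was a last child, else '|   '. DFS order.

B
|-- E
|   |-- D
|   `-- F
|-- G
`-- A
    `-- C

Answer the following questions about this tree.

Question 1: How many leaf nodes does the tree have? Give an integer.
Leaves (nodes with no children): C, D, F, G

Answer: 4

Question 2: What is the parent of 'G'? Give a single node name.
Scan adjacency: G appears as child of B

Answer: B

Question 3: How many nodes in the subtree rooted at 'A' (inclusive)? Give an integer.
Answer: 2

Derivation:
Subtree rooted at A contains: A, C
Count = 2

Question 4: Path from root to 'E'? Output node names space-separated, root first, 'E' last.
Answer: B E

Derivation:
Walk down from root: B -> E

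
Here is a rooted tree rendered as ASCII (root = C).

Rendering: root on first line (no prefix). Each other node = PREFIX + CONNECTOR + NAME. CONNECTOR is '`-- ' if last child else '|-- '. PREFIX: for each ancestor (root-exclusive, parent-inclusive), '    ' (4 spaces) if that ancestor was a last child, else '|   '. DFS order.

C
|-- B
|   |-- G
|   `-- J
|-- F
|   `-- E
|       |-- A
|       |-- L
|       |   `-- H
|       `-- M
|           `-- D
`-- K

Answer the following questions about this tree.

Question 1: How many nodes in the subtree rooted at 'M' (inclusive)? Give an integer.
Answer: 2

Derivation:
Subtree rooted at M contains: D, M
Count = 2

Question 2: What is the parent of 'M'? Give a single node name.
Scan adjacency: M appears as child of E

Answer: E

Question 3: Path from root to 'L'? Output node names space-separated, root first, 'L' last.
Walk down from root: C -> F -> E -> L

Answer: C F E L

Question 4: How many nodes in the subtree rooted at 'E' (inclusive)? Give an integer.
Subtree rooted at E contains: A, D, E, H, L, M
Count = 6

Answer: 6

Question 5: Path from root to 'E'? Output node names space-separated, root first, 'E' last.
Walk down from root: C -> F -> E

Answer: C F E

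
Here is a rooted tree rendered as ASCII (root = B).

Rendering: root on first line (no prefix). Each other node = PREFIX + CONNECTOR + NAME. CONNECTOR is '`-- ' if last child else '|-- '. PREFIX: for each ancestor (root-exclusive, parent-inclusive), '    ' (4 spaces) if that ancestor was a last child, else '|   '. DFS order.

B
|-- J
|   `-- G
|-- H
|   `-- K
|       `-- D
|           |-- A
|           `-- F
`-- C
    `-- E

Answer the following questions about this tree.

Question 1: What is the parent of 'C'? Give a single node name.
Answer: B

Derivation:
Scan adjacency: C appears as child of B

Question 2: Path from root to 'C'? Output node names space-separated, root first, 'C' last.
Answer: B C

Derivation:
Walk down from root: B -> C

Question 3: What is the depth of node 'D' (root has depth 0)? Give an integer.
Answer: 3

Derivation:
Path from root to D: B -> H -> K -> D
Depth = number of edges = 3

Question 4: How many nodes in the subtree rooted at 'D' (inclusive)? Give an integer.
Answer: 3

Derivation:
Subtree rooted at D contains: A, D, F
Count = 3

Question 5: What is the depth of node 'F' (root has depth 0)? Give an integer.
Path from root to F: B -> H -> K -> D -> F
Depth = number of edges = 4

Answer: 4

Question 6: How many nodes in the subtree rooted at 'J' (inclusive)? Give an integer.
Subtree rooted at J contains: G, J
Count = 2

Answer: 2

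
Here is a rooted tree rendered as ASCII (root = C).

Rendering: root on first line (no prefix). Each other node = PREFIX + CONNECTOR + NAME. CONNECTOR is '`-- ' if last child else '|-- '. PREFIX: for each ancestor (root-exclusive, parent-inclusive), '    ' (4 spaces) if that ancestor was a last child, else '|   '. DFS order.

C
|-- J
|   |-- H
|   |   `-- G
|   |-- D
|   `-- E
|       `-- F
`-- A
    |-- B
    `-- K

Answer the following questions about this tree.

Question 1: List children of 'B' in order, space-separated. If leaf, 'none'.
Answer: none

Derivation:
Node B's children (from adjacency): (leaf)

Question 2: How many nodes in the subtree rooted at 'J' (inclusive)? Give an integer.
Subtree rooted at J contains: D, E, F, G, H, J
Count = 6

Answer: 6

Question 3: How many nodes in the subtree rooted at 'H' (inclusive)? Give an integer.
Subtree rooted at H contains: G, H
Count = 2

Answer: 2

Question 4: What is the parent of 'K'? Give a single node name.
Scan adjacency: K appears as child of A

Answer: A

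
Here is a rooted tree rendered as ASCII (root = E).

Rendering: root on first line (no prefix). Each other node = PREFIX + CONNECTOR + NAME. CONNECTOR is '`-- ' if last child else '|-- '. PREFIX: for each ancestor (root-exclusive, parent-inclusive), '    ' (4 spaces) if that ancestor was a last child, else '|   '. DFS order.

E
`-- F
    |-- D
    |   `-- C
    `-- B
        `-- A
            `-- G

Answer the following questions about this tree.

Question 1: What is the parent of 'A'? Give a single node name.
Answer: B

Derivation:
Scan adjacency: A appears as child of B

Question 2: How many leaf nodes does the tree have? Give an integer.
Answer: 2

Derivation:
Leaves (nodes with no children): C, G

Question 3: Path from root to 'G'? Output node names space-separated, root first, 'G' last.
Answer: E F B A G

Derivation:
Walk down from root: E -> F -> B -> A -> G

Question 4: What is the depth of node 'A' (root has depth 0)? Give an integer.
Answer: 3

Derivation:
Path from root to A: E -> F -> B -> A
Depth = number of edges = 3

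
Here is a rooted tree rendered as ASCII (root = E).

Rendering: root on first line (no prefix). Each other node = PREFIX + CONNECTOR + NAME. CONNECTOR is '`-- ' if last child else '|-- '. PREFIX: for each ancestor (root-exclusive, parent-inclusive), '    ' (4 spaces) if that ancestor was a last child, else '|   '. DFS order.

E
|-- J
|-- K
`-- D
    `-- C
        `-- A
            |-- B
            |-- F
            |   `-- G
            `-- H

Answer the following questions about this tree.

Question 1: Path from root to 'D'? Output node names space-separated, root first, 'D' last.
Answer: E D

Derivation:
Walk down from root: E -> D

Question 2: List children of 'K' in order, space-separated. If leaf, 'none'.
Node K's children (from adjacency): (leaf)

Answer: none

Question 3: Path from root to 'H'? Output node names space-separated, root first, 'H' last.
Answer: E D C A H

Derivation:
Walk down from root: E -> D -> C -> A -> H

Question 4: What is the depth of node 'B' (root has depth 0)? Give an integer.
Path from root to B: E -> D -> C -> A -> B
Depth = number of edges = 4

Answer: 4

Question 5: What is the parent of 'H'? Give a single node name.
Scan adjacency: H appears as child of A

Answer: A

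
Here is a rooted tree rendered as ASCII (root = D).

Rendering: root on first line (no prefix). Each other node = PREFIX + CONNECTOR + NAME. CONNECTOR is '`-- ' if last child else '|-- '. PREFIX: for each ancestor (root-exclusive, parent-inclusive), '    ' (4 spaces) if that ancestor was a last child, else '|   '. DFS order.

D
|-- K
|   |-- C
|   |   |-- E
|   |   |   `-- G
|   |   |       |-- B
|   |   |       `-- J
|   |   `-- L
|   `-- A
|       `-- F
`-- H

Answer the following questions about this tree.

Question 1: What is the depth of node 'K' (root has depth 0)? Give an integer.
Path from root to K: D -> K
Depth = number of edges = 1

Answer: 1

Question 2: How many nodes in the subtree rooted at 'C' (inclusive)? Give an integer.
Answer: 6

Derivation:
Subtree rooted at C contains: B, C, E, G, J, L
Count = 6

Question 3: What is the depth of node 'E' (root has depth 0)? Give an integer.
Answer: 3

Derivation:
Path from root to E: D -> K -> C -> E
Depth = number of edges = 3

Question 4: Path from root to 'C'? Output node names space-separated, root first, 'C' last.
Answer: D K C

Derivation:
Walk down from root: D -> K -> C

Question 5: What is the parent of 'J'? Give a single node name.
Scan adjacency: J appears as child of G

Answer: G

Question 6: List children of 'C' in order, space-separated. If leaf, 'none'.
Answer: E L

Derivation:
Node C's children (from adjacency): E, L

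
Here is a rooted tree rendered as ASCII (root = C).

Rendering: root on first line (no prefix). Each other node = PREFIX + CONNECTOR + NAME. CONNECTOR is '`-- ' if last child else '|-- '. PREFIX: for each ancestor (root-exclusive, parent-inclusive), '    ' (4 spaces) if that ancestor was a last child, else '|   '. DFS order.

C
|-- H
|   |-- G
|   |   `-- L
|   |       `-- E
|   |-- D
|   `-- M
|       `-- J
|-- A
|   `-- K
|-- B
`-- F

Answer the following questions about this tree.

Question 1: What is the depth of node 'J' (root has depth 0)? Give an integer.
Path from root to J: C -> H -> M -> J
Depth = number of edges = 3

Answer: 3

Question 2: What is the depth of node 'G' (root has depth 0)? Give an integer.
Path from root to G: C -> H -> G
Depth = number of edges = 2

Answer: 2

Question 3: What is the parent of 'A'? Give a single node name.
Answer: C

Derivation:
Scan adjacency: A appears as child of C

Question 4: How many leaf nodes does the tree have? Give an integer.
Answer: 6

Derivation:
Leaves (nodes with no children): B, D, E, F, J, K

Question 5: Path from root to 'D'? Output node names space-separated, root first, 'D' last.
Walk down from root: C -> H -> D

Answer: C H D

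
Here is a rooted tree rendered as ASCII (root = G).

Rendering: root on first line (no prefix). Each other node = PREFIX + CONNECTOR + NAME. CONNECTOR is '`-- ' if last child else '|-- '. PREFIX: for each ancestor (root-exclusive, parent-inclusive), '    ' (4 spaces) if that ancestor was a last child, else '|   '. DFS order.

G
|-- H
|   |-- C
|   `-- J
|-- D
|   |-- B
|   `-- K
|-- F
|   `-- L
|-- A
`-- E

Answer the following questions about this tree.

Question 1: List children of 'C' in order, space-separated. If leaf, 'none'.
Node C's children (from adjacency): (leaf)

Answer: none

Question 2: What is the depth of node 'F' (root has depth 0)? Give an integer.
Answer: 1

Derivation:
Path from root to F: G -> F
Depth = number of edges = 1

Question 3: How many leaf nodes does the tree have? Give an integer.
Answer: 7

Derivation:
Leaves (nodes with no children): A, B, C, E, J, K, L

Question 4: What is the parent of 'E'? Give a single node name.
Answer: G

Derivation:
Scan adjacency: E appears as child of G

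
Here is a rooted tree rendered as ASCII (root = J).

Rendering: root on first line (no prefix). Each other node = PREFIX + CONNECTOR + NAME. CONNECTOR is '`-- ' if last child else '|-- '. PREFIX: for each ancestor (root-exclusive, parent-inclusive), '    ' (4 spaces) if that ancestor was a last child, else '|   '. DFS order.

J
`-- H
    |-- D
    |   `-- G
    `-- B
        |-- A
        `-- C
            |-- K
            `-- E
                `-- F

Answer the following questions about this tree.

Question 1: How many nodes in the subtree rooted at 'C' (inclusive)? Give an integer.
Subtree rooted at C contains: C, E, F, K
Count = 4

Answer: 4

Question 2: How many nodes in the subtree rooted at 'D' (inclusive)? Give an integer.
Answer: 2

Derivation:
Subtree rooted at D contains: D, G
Count = 2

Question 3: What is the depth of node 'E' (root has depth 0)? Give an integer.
Path from root to E: J -> H -> B -> C -> E
Depth = number of edges = 4

Answer: 4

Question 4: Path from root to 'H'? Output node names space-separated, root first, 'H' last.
Answer: J H

Derivation:
Walk down from root: J -> H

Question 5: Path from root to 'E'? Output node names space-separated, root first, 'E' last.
Walk down from root: J -> H -> B -> C -> E

Answer: J H B C E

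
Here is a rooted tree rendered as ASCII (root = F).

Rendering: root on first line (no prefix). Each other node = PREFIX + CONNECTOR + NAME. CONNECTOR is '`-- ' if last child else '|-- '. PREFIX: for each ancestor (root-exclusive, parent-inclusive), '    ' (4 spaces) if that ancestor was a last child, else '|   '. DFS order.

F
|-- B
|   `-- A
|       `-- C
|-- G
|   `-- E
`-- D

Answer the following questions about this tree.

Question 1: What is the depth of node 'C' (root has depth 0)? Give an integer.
Path from root to C: F -> B -> A -> C
Depth = number of edges = 3

Answer: 3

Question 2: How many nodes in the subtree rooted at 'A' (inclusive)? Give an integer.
Answer: 2

Derivation:
Subtree rooted at A contains: A, C
Count = 2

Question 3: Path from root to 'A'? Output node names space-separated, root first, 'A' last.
Answer: F B A

Derivation:
Walk down from root: F -> B -> A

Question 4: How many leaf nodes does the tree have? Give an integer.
Leaves (nodes with no children): C, D, E

Answer: 3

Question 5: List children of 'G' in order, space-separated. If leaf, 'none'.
Answer: E

Derivation:
Node G's children (from adjacency): E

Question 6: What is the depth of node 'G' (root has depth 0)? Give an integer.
Answer: 1

Derivation:
Path from root to G: F -> G
Depth = number of edges = 1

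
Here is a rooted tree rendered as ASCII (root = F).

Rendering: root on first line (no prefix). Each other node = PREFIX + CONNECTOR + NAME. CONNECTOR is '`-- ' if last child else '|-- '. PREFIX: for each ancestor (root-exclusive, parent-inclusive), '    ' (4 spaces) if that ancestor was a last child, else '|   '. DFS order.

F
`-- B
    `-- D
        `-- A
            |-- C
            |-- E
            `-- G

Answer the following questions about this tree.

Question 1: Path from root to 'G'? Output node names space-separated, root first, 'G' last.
Walk down from root: F -> B -> D -> A -> G

Answer: F B D A G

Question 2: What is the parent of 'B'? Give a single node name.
Answer: F

Derivation:
Scan adjacency: B appears as child of F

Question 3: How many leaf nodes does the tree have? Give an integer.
Leaves (nodes with no children): C, E, G

Answer: 3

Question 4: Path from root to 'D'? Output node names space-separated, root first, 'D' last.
Answer: F B D

Derivation:
Walk down from root: F -> B -> D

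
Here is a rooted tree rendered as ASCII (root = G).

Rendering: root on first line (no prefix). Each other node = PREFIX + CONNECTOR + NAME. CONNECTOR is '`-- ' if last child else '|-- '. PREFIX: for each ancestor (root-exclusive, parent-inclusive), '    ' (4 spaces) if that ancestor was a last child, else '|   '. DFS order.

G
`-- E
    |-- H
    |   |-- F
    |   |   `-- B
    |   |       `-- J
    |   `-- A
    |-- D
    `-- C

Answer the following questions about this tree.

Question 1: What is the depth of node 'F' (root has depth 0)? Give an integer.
Answer: 3

Derivation:
Path from root to F: G -> E -> H -> F
Depth = number of edges = 3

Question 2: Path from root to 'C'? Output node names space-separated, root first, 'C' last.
Walk down from root: G -> E -> C

Answer: G E C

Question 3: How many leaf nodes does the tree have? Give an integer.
Answer: 4

Derivation:
Leaves (nodes with no children): A, C, D, J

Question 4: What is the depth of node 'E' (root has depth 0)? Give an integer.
Path from root to E: G -> E
Depth = number of edges = 1

Answer: 1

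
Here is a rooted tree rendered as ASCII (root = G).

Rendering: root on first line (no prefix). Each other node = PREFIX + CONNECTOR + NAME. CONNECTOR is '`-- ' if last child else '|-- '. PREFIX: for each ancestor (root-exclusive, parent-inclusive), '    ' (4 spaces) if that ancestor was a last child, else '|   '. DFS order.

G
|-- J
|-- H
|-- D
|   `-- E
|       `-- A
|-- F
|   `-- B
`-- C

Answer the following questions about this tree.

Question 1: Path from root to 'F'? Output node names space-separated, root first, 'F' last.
Walk down from root: G -> F

Answer: G F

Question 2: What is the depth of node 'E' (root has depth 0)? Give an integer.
Path from root to E: G -> D -> E
Depth = number of edges = 2

Answer: 2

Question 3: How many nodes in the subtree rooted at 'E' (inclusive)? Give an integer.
Answer: 2

Derivation:
Subtree rooted at E contains: A, E
Count = 2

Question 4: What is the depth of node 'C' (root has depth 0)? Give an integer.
Answer: 1

Derivation:
Path from root to C: G -> C
Depth = number of edges = 1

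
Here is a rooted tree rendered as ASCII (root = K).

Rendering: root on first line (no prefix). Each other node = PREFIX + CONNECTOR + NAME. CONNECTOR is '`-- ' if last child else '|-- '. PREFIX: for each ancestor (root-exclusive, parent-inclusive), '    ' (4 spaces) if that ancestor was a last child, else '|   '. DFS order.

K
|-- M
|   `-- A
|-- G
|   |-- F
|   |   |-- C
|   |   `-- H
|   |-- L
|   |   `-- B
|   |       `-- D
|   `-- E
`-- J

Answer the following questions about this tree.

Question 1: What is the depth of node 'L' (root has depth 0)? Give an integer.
Path from root to L: K -> G -> L
Depth = number of edges = 2

Answer: 2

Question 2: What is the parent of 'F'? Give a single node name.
Answer: G

Derivation:
Scan adjacency: F appears as child of G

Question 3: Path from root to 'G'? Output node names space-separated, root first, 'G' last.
Answer: K G

Derivation:
Walk down from root: K -> G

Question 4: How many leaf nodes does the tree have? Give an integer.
Answer: 6

Derivation:
Leaves (nodes with no children): A, C, D, E, H, J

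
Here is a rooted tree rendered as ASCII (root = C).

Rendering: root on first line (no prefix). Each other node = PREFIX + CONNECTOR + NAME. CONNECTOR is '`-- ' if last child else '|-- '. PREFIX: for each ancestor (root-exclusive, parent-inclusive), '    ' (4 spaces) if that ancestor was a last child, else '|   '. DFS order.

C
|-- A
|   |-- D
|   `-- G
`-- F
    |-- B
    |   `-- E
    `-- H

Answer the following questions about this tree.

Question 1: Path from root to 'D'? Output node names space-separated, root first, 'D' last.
Walk down from root: C -> A -> D

Answer: C A D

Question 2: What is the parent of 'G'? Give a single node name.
Answer: A

Derivation:
Scan adjacency: G appears as child of A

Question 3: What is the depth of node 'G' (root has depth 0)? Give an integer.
Answer: 2

Derivation:
Path from root to G: C -> A -> G
Depth = number of edges = 2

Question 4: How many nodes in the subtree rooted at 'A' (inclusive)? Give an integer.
Subtree rooted at A contains: A, D, G
Count = 3

Answer: 3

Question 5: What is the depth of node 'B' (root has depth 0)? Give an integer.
Path from root to B: C -> F -> B
Depth = number of edges = 2

Answer: 2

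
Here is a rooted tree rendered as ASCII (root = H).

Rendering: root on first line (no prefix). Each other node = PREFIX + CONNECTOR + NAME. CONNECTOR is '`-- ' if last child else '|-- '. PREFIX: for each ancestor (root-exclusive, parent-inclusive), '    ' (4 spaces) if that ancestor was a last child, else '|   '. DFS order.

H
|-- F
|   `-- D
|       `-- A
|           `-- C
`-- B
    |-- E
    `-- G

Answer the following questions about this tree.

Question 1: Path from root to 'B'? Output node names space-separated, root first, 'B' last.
Walk down from root: H -> B

Answer: H B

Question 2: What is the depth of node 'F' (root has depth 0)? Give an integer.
Answer: 1

Derivation:
Path from root to F: H -> F
Depth = number of edges = 1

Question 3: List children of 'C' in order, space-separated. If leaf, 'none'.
Answer: none

Derivation:
Node C's children (from adjacency): (leaf)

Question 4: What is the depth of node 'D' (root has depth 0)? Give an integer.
Answer: 2

Derivation:
Path from root to D: H -> F -> D
Depth = number of edges = 2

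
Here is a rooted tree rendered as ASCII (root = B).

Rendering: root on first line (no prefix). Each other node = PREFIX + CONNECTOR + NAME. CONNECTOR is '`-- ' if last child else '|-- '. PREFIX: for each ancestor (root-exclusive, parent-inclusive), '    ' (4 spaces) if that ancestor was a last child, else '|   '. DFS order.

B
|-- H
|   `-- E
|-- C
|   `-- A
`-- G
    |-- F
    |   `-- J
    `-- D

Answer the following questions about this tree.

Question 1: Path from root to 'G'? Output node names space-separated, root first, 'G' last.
Answer: B G

Derivation:
Walk down from root: B -> G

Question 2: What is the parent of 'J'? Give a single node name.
Answer: F

Derivation:
Scan adjacency: J appears as child of F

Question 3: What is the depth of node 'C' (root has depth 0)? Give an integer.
Path from root to C: B -> C
Depth = number of edges = 1

Answer: 1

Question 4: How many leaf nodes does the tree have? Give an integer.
Answer: 4

Derivation:
Leaves (nodes with no children): A, D, E, J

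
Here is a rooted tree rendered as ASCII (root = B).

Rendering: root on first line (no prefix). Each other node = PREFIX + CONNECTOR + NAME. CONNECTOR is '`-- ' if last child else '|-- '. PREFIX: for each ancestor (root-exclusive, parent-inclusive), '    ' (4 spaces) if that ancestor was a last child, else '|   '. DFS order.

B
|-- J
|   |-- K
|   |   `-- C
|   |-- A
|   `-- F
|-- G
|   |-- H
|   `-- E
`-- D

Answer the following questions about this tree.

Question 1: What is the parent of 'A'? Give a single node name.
Answer: J

Derivation:
Scan adjacency: A appears as child of J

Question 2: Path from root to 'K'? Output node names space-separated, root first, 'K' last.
Walk down from root: B -> J -> K

Answer: B J K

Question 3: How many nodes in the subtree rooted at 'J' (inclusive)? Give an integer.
Answer: 5

Derivation:
Subtree rooted at J contains: A, C, F, J, K
Count = 5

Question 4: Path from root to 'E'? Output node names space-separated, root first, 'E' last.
Answer: B G E

Derivation:
Walk down from root: B -> G -> E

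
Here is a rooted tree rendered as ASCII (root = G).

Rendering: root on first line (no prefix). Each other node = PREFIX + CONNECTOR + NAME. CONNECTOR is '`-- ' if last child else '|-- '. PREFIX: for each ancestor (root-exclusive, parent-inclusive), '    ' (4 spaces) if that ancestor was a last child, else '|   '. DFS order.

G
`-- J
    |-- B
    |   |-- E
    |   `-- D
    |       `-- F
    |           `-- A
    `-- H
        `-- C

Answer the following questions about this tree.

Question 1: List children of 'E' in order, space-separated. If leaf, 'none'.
Node E's children (from adjacency): (leaf)

Answer: none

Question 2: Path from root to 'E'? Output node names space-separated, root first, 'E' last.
Walk down from root: G -> J -> B -> E

Answer: G J B E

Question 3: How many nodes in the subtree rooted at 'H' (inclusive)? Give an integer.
Subtree rooted at H contains: C, H
Count = 2

Answer: 2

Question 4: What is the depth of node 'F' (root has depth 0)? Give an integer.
Answer: 4

Derivation:
Path from root to F: G -> J -> B -> D -> F
Depth = number of edges = 4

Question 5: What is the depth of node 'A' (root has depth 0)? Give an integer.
Path from root to A: G -> J -> B -> D -> F -> A
Depth = number of edges = 5

Answer: 5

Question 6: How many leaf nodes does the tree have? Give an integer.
Answer: 3

Derivation:
Leaves (nodes with no children): A, C, E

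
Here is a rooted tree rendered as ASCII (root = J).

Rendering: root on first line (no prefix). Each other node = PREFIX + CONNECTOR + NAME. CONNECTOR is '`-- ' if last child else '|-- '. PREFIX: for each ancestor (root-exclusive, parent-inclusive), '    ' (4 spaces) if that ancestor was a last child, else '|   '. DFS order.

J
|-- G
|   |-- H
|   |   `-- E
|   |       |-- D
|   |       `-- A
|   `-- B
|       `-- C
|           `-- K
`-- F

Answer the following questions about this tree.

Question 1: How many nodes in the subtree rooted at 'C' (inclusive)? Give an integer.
Subtree rooted at C contains: C, K
Count = 2

Answer: 2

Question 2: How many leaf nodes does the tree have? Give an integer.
Answer: 4

Derivation:
Leaves (nodes with no children): A, D, F, K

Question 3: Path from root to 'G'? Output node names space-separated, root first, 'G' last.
Walk down from root: J -> G

Answer: J G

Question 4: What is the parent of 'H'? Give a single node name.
Answer: G

Derivation:
Scan adjacency: H appears as child of G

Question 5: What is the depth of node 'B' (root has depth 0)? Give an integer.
Path from root to B: J -> G -> B
Depth = number of edges = 2

Answer: 2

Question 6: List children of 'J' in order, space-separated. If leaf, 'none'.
Node J's children (from adjacency): G, F

Answer: G F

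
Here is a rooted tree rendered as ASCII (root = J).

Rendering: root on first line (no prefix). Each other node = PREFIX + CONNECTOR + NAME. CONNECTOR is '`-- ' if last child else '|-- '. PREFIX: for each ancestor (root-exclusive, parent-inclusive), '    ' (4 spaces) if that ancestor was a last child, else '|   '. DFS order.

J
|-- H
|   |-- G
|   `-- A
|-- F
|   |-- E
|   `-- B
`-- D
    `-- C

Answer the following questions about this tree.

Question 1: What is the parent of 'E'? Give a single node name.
Answer: F

Derivation:
Scan adjacency: E appears as child of F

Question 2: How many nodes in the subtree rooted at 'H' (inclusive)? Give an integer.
Subtree rooted at H contains: A, G, H
Count = 3

Answer: 3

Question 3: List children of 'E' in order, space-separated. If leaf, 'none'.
Node E's children (from adjacency): (leaf)

Answer: none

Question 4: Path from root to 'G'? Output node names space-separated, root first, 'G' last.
Answer: J H G

Derivation:
Walk down from root: J -> H -> G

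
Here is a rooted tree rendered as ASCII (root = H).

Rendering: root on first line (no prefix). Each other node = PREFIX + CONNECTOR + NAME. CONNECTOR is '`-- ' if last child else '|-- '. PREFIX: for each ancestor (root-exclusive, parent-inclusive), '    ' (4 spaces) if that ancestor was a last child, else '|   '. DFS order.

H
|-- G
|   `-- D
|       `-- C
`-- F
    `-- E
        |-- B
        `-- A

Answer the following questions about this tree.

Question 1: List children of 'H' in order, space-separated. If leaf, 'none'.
Node H's children (from adjacency): G, F

Answer: G F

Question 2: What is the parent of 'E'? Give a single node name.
Answer: F

Derivation:
Scan adjacency: E appears as child of F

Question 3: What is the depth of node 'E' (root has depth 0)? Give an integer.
Answer: 2

Derivation:
Path from root to E: H -> F -> E
Depth = number of edges = 2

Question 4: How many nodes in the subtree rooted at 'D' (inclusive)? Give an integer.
Subtree rooted at D contains: C, D
Count = 2

Answer: 2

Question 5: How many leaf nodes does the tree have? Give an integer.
Leaves (nodes with no children): A, B, C

Answer: 3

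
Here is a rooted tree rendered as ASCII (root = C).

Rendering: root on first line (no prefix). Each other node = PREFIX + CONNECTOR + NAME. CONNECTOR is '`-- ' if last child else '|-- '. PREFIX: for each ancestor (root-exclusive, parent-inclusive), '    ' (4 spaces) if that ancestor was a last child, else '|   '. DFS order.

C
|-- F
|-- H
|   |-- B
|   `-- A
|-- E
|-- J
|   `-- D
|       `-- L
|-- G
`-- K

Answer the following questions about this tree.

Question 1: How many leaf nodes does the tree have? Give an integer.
Leaves (nodes with no children): A, B, E, F, G, K, L

Answer: 7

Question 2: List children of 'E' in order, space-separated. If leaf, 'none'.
Answer: none

Derivation:
Node E's children (from adjacency): (leaf)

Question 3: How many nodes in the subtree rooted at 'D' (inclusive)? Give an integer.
Subtree rooted at D contains: D, L
Count = 2

Answer: 2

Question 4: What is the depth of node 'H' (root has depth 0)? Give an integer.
Answer: 1

Derivation:
Path from root to H: C -> H
Depth = number of edges = 1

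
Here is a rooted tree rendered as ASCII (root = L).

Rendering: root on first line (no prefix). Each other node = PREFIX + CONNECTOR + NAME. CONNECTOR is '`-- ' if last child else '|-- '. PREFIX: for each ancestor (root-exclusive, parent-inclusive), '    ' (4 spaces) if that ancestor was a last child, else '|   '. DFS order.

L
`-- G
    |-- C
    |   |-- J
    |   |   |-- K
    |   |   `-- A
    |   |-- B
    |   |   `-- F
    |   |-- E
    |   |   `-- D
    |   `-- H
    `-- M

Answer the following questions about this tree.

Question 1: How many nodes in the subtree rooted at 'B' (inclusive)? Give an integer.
Subtree rooted at B contains: B, F
Count = 2

Answer: 2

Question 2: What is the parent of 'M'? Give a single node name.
Answer: G

Derivation:
Scan adjacency: M appears as child of G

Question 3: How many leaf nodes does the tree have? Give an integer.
Leaves (nodes with no children): A, D, F, H, K, M

Answer: 6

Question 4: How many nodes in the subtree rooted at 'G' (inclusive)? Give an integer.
Answer: 11

Derivation:
Subtree rooted at G contains: A, B, C, D, E, F, G, H, J, K, M
Count = 11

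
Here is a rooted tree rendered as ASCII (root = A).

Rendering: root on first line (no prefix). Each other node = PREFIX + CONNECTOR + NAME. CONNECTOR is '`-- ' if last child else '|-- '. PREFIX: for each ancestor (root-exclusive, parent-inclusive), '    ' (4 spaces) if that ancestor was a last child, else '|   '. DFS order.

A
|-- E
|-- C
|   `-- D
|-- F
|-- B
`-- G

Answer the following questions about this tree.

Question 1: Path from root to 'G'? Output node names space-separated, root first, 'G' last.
Walk down from root: A -> G

Answer: A G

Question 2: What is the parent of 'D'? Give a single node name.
Answer: C

Derivation:
Scan adjacency: D appears as child of C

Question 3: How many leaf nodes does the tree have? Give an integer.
Answer: 5

Derivation:
Leaves (nodes with no children): B, D, E, F, G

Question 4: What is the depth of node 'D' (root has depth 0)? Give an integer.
Answer: 2

Derivation:
Path from root to D: A -> C -> D
Depth = number of edges = 2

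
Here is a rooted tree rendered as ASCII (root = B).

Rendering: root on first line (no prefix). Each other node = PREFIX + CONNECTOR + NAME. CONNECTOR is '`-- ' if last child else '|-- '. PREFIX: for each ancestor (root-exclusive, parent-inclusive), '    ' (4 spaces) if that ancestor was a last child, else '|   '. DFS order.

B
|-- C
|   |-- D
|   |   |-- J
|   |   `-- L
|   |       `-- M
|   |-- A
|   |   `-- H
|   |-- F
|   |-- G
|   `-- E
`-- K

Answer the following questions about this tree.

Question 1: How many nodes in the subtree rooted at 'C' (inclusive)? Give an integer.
Subtree rooted at C contains: A, C, D, E, F, G, H, J, L, M
Count = 10

Answer: 10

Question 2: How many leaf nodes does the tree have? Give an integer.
Answer: 7

Derivation:
Leaves (nodes with no children): E, F, G, H, J, K, M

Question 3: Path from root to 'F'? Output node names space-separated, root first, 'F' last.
Walk down from root: B -> C -> F

Answer: B C F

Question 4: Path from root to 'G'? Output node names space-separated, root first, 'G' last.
Walk down from root: B -> C -> G

Answer: B C G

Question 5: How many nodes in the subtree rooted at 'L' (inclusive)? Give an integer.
Subtree rooted at L contains: L, M
Count = 2

Answer: 2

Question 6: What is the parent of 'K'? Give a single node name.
Answer: B

Derivation:
Scan adjacency: K appears as child of B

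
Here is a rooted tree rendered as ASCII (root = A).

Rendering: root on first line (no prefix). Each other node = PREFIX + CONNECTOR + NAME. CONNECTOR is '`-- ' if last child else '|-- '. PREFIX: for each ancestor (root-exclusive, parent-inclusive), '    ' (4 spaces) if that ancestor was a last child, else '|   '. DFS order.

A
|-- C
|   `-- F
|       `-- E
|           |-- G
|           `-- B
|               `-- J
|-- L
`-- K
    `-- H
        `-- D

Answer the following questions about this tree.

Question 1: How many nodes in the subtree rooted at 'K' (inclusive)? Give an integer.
Answer: 3

Derivation:
Subtree rooted at K contains: D, H, K
Count = 3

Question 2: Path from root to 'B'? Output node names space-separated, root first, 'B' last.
Walk down from root: A -> C -> F -> E -> B

Answer: A C F E B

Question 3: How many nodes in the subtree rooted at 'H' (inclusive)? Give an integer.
Subtree rooted at H contains: D, H
Count = 2

Answer: 2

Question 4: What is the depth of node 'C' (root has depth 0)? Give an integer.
Answer: 1

Derivation:
Path from root to C: A -> C
Depth = number of edges = 1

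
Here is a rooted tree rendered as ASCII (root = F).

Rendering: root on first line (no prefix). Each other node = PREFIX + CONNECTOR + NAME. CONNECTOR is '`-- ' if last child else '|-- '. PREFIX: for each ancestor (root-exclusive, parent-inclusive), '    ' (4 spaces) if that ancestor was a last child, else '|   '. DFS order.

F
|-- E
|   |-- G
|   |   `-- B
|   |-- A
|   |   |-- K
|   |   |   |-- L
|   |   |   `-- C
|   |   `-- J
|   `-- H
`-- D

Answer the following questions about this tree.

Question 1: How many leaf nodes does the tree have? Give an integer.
Leaves (nodes with no children): B, C, D, H, J, L

Answer: 6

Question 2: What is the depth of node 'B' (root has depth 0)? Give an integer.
Answer: 3

Derivation:
Path from root to B: F -> E -> G -> B
Depth = number of edges = 3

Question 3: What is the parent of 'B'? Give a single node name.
Scan adjacency: B appears as child of G

Answer: G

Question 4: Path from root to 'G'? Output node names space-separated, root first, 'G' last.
Walk down from root: F -> E -> G

Answer: F E G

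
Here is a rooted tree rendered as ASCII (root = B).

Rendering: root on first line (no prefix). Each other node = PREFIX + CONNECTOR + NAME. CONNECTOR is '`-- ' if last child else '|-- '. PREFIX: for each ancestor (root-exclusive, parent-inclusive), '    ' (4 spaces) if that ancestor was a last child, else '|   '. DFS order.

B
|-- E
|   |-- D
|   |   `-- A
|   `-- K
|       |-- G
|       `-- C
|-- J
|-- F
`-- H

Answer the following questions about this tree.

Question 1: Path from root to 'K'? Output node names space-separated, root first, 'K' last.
Answer: B E K

Derivation:
Walk down from root: B -> E -> K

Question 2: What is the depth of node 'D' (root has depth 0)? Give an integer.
Answer: 2

Derivation:
Path from root to D: B -> E -> D
Depth = number of edges = 2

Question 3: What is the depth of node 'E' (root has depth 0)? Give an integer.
Answer: 1

Derivation:
Path from root to E: B -> E
Depth = number of edges = 1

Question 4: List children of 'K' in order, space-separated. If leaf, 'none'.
Node K's children (from adjacency): G, C

Answer: G C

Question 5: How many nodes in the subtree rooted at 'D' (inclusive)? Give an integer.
Subtree rooted at D contains: A, D
Count = 2

Answer: 2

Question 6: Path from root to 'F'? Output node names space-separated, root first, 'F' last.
Answer: B F

Derivation:
Walk down from root: B -> F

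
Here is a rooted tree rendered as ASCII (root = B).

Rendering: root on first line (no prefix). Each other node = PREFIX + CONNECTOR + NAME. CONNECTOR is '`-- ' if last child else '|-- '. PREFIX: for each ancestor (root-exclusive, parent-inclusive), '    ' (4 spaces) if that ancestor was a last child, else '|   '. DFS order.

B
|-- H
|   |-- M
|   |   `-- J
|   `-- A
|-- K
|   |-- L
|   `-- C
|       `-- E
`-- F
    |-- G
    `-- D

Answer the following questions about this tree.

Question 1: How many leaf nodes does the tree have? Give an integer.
Answer: 6

Derivation:
Leaves (nodes with no children): A, D, E, G, J, L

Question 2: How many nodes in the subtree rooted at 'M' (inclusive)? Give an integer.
Subtree rooted at M contains: J, M
Count = 2

Answer: 2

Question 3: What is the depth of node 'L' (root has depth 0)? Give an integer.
Answer: 2

Derivation:
Path from root to L: B -> K -> L
Depth = number of edges = 2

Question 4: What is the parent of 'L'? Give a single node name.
Scan adjacency: L appears as child of K

Answer: K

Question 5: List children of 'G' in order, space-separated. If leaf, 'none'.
Node G's children (from adjacency): (leaf)

Answer: none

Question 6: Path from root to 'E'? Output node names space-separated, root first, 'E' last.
Walk down from root: B -> K -> C -> E

Answer: B K C E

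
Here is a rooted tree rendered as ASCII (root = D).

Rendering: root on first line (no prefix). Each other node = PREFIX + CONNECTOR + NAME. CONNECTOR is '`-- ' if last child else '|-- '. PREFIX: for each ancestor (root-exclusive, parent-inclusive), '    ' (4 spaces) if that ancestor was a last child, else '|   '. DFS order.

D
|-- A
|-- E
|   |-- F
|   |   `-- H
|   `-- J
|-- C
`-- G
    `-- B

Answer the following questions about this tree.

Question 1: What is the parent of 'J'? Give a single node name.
Scan adjacency: J appears as child of E

Answer: E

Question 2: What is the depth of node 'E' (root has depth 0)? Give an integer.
Path from root to E: D -> E
Depth = number of edges = 1

Answer: 1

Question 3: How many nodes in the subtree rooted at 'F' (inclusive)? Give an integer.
Subtree rooted at F contains: F, H
Count = 2

Answer: 2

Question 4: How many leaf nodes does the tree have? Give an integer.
Answer: 5

Derivation:
Leaves (nodes with no children): A, B, C, H, J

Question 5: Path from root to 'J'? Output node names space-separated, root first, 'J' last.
Walk down from root: D -> E -> J

Answer: D E J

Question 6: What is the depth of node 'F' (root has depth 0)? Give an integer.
Answer: 2

Derivation:
Path from root to F: D -> E -> F
Depth = number of edges = 2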